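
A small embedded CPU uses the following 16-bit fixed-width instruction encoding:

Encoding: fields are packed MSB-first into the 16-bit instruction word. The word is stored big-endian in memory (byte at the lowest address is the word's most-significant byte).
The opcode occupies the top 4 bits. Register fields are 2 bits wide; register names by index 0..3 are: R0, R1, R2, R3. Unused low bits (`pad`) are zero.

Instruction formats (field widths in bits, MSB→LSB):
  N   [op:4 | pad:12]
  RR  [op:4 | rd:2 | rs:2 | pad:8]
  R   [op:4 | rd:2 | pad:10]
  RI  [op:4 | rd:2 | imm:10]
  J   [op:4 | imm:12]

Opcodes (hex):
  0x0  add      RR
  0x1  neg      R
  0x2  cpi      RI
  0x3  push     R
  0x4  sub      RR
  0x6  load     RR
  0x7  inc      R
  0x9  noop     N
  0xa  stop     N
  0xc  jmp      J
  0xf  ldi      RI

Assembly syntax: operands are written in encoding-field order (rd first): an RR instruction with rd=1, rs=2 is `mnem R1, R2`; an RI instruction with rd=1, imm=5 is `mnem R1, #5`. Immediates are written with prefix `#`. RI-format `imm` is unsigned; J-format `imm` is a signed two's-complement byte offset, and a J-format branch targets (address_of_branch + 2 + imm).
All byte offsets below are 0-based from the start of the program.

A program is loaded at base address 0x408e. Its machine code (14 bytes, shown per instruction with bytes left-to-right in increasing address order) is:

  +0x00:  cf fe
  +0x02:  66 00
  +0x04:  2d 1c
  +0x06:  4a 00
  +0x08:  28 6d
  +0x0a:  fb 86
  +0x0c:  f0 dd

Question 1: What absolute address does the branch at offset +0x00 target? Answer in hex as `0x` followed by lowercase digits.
0x408e

[00] cf fe → 0xcffe
  op=0xcffe>>12=0xc ⇒ jmp (J)
  imm: (w>>0)&0xfff=0xffe (s12→-2) → #-2
  target = base 0x408e + off 0x00 + 2 + imm -2 = 0x408e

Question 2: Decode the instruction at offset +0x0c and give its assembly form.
[0c] f0 dd → 0xf0dd
  top 4b → 0xf → ldi [RI]
  rd: (w>>10)&0x3=0x0 → R0
  imm: (w>>0)&0x3ff=0xdd → #221

ldi R0, #221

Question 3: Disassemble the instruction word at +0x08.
cpi R2, #109

off 0x08: read 28 6d as big → 0x286d
  opcode bits[15:12]=0x2: cpi/RI
  rd: (w>>10)&0x3=0x2 → R2
  imm: (w>>0)&0x3ff=0x6d → #109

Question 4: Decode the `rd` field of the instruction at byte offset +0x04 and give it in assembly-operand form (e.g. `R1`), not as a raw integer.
[04] 2d 1c → 0x2d1c
  op=0x2d1c>>12=0x2 ⇒ cpi (RI)
  rd@[11:10]=0x3 ⇒ R3
  imm@[9:0]=0x11c ⇒ #284

R3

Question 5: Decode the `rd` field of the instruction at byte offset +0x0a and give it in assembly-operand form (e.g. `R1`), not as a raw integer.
R2

off 0x0a: read fb 86 as big → 0xfb86
  top 4b → 0xf → ldi [RI]
  rd@[11:10]=0x2 ⇒ R2
  imm@[9:0]=0x386 ⇒ #902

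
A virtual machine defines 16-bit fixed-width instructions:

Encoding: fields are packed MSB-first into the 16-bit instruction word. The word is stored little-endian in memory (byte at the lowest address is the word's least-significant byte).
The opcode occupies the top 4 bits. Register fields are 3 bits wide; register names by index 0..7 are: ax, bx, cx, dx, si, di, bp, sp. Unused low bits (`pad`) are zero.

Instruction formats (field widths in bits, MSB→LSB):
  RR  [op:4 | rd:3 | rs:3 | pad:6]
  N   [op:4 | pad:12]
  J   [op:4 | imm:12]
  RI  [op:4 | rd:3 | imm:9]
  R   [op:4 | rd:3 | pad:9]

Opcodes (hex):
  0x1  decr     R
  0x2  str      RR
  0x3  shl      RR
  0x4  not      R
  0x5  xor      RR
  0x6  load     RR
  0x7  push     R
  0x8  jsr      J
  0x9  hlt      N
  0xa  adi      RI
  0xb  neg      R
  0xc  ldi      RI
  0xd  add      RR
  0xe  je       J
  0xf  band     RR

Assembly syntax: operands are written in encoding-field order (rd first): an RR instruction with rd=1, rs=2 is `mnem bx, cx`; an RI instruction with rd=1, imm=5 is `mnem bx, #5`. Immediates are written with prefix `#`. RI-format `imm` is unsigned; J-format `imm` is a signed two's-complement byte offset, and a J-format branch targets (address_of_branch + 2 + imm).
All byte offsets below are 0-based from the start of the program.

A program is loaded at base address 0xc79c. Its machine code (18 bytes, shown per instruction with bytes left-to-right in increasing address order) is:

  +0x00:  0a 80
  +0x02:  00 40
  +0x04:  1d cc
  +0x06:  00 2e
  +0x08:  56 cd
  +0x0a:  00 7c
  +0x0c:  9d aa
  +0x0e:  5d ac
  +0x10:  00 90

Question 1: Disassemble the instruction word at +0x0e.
adi bp, #93

[0e] 5d ac → 0xac5d
  op=0xac5d>>12=0xa ⇒ adi (RI)
  rd@[11:9]=0x6 ⇒ bp
  imm@[8:0]=0x5d ⇒ #93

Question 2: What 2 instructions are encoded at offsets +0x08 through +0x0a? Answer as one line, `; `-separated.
+0x08: 56 cd ⇒ word 0xcd56 (little)
  op=0xcd56>>12=0xc ⇒ ldi (RI)
  rd: (w>>9)&0x7=0x6 → bp
  imm: (w>>0)&0x1ff=0x156 → #342
+0x0a: 00 7c ⇒ word 0x7c00 (little)
  op=0x7c00>>12=0x7 ⇒ push (R)
  rd: (w>>9)&0x7=0x6 → bp

ldi bp, #342; push bp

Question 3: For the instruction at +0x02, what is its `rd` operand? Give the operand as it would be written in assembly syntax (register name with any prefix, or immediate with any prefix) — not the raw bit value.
ax

off 0x02: read 00 40 as little → 0x4000
  op=0x4000>>12=0x4 ⇒ not (R)
  rd@[11:9]=0x0 ⇒ ax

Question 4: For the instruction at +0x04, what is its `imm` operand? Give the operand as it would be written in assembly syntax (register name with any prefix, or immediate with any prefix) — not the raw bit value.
off 0x04: read 1d cc as little → 0xcc1d
  top 4b → 0xc → ldi [RI]
  rd@[11:9]=0x6 ⇒ bp
  imm@[8:0]=0x1d ⇒ #29

#29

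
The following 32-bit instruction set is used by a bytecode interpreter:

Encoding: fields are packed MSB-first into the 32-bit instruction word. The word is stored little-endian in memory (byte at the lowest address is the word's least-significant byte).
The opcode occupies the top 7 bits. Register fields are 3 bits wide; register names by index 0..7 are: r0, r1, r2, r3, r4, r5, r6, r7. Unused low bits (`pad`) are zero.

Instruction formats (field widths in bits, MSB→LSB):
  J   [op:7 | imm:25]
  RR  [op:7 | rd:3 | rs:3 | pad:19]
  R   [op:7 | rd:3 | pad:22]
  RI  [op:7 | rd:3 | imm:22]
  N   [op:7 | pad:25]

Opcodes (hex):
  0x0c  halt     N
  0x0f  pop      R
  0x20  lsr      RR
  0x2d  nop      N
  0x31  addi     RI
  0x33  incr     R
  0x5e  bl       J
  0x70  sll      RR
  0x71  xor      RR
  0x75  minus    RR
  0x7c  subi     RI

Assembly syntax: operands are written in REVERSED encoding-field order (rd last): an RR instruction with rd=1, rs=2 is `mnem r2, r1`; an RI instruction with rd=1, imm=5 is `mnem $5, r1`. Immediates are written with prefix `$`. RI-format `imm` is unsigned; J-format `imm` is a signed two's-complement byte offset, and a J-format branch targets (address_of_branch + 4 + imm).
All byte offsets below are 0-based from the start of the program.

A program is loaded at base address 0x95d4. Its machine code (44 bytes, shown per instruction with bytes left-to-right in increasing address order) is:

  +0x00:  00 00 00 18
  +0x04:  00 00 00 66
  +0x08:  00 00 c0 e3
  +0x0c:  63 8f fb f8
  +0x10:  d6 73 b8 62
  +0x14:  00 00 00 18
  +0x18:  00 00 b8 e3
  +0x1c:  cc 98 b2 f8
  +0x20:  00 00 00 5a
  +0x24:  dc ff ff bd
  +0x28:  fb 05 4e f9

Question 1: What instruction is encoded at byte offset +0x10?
@+10  little-endian(d6 73 b8 62) = 0x62b873d6
  op=0x62b873d6>>25=0x31 ⇒ addi (RI)
  rd: (w>>22)&0x7=0x2 → r2
  imm: (w>>0)&0x3fffff=0x3873d6 → $3699670

addi $3699670, r2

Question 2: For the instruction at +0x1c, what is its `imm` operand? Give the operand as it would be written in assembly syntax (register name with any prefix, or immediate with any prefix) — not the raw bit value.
@+1c  little-endian(cc 98 b2 f8) = 0xf8b298cc
  op=0xf8b298cc>>25=0x7c ⇒ subi (RI)
  rd: (w>>22)&0x7=0x2 → r2
  imm: (w>>0)&0x3fffff=0x3298cc → $3315916

$3315916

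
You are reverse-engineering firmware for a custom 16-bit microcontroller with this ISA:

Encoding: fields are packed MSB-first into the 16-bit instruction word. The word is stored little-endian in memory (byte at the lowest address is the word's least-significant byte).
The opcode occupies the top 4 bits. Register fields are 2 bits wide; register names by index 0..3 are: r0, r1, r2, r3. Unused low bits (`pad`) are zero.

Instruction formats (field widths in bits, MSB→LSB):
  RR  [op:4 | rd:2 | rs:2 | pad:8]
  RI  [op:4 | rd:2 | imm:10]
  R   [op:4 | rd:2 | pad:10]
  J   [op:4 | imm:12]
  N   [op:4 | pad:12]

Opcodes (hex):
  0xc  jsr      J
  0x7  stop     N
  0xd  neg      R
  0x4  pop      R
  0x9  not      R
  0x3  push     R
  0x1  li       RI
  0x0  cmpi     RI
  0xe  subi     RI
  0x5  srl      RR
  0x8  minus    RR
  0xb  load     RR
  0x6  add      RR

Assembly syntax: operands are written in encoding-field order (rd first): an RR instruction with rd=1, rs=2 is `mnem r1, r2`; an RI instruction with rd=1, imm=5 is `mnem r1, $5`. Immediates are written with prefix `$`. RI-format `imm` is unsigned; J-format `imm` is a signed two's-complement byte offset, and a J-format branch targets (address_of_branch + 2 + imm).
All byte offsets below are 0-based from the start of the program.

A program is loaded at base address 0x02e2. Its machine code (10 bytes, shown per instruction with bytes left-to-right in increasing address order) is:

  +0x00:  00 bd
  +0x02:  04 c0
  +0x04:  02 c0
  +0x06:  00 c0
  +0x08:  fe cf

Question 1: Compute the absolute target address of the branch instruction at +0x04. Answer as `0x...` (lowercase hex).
+0x04: 02 c0 ⇒ word 0xc002 (little)
  op=0xc002>>12=0xc ⇒ jsr (J)
  imm@[11:0]=0x2 ⇒ $2
  target = base 0x02e2 + off 0x04 + 2 + imm 2 = 0x02ea

0x02ea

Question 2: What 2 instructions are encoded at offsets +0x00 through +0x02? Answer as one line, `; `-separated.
load r3, r1; jsr $4

+0x00: 00 bd ⇒ word 0xbd00 (little)
  opcode bits[15:12]=0xb: load/RR
  [11:10] rd=3 = r3
  [9:8] rs=1 = r1
+0x02: 04 c0 ⇒ word 0xc004 (little)
  opcode bits[15:12]=0xc: jsr/J
  [11:0] imm=4 = $4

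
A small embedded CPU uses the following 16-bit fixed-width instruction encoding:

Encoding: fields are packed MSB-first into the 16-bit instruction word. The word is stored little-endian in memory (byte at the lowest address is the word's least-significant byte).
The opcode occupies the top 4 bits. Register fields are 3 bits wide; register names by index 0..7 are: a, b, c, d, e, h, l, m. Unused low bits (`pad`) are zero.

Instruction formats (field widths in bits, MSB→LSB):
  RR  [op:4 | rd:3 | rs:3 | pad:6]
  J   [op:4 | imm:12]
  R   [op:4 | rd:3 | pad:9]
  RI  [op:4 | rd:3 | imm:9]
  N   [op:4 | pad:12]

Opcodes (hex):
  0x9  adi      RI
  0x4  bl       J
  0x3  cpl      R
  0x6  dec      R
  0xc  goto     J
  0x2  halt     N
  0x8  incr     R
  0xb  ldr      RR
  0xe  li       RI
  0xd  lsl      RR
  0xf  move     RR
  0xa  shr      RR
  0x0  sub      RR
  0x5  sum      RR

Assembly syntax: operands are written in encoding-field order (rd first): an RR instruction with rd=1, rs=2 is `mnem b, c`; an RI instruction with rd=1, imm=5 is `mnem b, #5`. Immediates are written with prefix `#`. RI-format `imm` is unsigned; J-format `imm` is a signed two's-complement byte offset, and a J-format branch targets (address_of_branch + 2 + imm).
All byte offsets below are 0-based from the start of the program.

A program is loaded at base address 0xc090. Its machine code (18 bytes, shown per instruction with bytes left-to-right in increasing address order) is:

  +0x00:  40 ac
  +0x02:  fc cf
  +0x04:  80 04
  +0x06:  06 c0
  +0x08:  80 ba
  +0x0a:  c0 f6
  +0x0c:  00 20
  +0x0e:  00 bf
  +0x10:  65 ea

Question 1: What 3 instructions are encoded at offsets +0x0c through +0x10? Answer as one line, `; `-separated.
off 0x0c: read 00 20 as little → 0x2000
  op=0x2000>>12=0x2 ⇒ halt (N)
off 0x0e: read 00 bf as little → 0xbf00
  op=0xbf00>>12=0xb ⇒ ldr (RR)
  rd@[11:9]=0x7 ⇒ m
  rs@[8:6]=0x4 ⇒ e
off 0x10: read 65 ea as little → 0xea65
  op=0xea65>>12=0xe ⇒ li (RI)
  rd@[11:9]=0x5 ⇒ h
  imm@[8:0]=0x65 ⇒ #101

halt; ldr m, e; li h, #101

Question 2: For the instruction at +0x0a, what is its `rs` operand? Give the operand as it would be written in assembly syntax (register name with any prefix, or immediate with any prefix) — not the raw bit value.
+0x0a: c0 f6 ⇒ word 0xf6c0 (little)
  op=0xf6c0>>12=0xf ⇒ move (RR)
  rd: (w>>9)&0x7=0x3 → d
  rs: (w>>6)&0x7=0x3 → d

d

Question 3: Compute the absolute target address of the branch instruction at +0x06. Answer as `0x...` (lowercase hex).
0xc09e

[06] 06 c0 → 0xc006
  opcode bits[15:12]=0xc: goto/J
  [11:0] imm=6 = #6
  target = base 0xc090 + off 0x06 + 2 + imm 6 = 0xc09e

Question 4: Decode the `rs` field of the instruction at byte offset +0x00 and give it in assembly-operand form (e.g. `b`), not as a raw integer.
b

+0x00: 40 ac ⇒ word 0xac40 (little)
  opcode bits[15:12]=0xa: shr/RR
  [11:9] rd=6 = l
  [8:6] rs=1 = b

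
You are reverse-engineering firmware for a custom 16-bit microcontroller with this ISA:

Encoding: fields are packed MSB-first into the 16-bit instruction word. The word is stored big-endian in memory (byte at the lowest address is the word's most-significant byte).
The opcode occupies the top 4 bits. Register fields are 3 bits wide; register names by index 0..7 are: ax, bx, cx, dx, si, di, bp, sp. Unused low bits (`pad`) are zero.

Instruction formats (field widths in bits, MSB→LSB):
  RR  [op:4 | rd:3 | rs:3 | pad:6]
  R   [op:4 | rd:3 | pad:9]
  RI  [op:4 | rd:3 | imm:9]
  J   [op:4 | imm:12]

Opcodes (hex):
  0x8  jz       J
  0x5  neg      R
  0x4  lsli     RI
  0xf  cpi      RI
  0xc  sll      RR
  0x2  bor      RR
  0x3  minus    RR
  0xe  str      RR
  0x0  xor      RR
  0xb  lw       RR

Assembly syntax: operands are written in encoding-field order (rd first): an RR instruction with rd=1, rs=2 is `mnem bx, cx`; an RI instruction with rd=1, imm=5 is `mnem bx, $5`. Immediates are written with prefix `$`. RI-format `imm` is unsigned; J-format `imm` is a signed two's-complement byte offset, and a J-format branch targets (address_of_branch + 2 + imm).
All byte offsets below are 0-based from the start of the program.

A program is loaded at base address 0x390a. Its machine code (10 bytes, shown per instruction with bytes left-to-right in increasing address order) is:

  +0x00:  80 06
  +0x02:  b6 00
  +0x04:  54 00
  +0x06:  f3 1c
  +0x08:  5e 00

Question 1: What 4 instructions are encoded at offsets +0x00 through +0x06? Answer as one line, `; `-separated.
jz $6; lw dx, ax; neg cx; cpi bx, $284

@+00  big-endian(80 06) = 0x8006
  op=0x8006>>12=0x8 ⇒ jz (J)
  imm: (w>>0)&0xfff=0x6 → $6
@+02  big-endian(b6 00) = 0xb600
  op=0xb600>>12=0xb ⇒ lw (RR)
  rd: (w>>9)&0x7=0x3 → dx
  rs: (w>>6)&0x7=0x0 → ax
@+04  big-endian(54 00) = 0x5400
  op=0x5400>>12=0x5 ⇒ neg (R)
  rd: (w>>9)&0x7=0x2 → cx
@+06  big-endian(f3 1c) = 0xf31c
  op=0xf31c>>12=0xf ⇒ cpi (RI)
  rd: (w>>9)&0x7=0x1 → bx
  imm: (w>>0)&0x1ff=0x11c → $284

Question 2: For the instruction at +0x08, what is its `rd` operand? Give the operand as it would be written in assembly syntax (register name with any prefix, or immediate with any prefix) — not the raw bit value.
+0x08: 5e 00 ⇒ word 0x5e00 (big)
  top 4b → 0x5 → neg [R]
  rd@[11:9]=0x7 ⇒ sp

sp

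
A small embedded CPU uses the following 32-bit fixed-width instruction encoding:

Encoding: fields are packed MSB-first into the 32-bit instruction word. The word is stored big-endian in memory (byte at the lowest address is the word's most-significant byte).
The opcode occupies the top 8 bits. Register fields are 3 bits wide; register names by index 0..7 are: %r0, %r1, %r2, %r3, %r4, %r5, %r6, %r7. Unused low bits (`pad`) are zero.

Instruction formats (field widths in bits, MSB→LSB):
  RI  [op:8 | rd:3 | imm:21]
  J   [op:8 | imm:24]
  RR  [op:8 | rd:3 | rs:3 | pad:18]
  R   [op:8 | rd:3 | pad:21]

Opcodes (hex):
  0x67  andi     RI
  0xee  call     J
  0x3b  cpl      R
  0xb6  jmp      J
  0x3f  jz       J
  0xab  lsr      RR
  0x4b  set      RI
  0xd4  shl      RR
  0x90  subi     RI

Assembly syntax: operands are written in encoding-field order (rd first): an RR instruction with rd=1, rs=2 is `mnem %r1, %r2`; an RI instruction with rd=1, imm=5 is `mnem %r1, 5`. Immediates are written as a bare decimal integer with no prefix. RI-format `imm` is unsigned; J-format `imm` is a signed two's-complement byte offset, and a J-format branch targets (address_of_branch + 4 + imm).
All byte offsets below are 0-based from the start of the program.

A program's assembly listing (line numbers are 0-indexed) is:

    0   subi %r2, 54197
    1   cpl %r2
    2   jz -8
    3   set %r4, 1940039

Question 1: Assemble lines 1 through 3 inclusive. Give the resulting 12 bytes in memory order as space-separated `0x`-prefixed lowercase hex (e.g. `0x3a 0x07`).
0x3b 0x40 0x00 0x00 0x3f 0xff 0xff 0xf8 0x4b 0x9d 0x9a 0x47

L1: cpl op=0x3b:8|rd=2:3|pad=0:21 ⇒ 0x3b400000 ⇒ big 3b 40 00 00
L2: jz op=0x3f:8|imm=-8:24 ⇒ 0x3ffffff8 ⇒ big 3f ff ff f8
L3: set op=0x4b:8|rd=4:3|imm=1940039:21 ⇒ 0x4b9d9a47 ⇒ big 4b 9d 9a 47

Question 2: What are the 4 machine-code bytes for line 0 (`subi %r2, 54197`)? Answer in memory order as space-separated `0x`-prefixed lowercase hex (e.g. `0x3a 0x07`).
0x90 0x40 0xd3 0xb5

L0: subi op=0x90:8|rd=2:3|imm=54197:21 ⇒ 0x9040d3b5 ⇒ big 90 40 d3 b5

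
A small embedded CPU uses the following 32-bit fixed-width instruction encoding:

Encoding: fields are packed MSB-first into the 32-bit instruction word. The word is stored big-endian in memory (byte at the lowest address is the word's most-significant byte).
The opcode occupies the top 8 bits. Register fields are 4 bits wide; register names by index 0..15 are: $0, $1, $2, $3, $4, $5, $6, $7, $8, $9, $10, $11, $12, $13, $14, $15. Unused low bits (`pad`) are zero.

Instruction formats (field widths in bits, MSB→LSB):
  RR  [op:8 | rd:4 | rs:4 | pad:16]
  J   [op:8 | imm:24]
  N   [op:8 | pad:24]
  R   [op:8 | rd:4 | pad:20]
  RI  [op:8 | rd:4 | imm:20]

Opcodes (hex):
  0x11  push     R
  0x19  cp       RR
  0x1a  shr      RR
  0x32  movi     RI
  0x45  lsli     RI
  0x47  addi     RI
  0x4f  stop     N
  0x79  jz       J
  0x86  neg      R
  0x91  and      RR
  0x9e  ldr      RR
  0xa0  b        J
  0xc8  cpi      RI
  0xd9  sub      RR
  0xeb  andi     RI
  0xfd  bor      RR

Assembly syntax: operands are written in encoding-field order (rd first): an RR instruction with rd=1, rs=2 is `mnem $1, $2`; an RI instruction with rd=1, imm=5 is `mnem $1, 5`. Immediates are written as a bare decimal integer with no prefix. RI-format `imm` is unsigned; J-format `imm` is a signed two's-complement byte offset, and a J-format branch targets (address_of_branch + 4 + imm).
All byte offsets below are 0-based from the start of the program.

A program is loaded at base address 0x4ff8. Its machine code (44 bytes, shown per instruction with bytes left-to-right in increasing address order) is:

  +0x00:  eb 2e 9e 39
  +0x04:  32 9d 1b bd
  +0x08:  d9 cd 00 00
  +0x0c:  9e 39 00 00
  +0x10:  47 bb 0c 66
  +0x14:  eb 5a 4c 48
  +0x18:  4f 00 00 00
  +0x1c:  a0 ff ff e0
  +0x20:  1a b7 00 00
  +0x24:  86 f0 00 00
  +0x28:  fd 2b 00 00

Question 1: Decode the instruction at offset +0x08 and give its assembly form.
sub $12, $13

+0x08: d9 cd 00 00 ⇒ word 0xd9cd0000 (big)
  opcode bits[31:24]=0xd9: sub/RR
  rd: (w>>20)&0xf=0xc → $12
  rs: (w>>16)&0xf=0xd → $13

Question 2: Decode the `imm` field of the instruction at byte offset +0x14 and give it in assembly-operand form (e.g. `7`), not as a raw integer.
@+14  big-endian(eb 5a 4c 48) = 0xeb5a4c48
  op=0xeb5a4c48>>24=0xeb ⇒ andi (RI)
  rd: (w>>20)&0xf=0x5 → $5
  imm: (w>>0)&0xfffff=0xa4c48 → 674888

674888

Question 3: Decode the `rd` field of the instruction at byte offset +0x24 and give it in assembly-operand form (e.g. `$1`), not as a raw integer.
[24] 86 f0 00 00 → 0x86f00000
  op=0x86f00000>>24=0x86 ⇒ neg (R)
  rd@[23:20]=0xf ⇒ $15

$15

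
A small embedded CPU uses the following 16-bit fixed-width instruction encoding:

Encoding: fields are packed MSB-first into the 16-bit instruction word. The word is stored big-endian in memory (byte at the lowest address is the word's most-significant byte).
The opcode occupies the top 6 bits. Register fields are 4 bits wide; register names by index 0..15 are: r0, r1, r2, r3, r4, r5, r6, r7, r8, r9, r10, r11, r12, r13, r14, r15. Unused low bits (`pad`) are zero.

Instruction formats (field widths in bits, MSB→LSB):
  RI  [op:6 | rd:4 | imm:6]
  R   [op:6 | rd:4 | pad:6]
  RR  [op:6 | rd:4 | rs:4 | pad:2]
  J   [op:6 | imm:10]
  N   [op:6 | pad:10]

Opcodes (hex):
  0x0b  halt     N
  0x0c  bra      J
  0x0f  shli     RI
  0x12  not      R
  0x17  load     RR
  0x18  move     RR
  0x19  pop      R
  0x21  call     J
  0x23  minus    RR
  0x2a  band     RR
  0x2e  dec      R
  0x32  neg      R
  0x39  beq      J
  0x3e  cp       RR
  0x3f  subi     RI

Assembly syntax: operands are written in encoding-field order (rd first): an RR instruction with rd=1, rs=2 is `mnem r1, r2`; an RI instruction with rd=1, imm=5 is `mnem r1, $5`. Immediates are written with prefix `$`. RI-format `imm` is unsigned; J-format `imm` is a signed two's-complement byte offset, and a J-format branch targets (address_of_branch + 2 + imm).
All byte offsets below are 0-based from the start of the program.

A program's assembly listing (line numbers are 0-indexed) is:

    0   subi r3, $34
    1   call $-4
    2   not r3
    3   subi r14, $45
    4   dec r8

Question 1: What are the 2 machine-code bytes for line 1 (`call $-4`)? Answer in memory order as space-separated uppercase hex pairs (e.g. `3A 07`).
line 1 (call): pack op=0x21:6|imm=-4:10 = 0x87fc; big→ 87 fc

87 FC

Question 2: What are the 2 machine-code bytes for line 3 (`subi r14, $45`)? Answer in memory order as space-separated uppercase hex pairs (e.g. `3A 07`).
FF AD

L3: subi op=0x3f:6|rd=14:4|imm=45:6 ⇒ 0xffad ⇒ big ff ad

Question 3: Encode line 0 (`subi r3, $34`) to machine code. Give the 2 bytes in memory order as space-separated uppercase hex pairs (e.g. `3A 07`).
FC E2

L0: subi op=0x3f:6|rd=3:4|imm=34:6 ⇒ 0xfce2 ⇒ big fc e2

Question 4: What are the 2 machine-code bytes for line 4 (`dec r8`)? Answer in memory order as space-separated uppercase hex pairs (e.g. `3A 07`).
line 4 (dec): pack op=0x2e:6|rd=8:4|pad=0:6 = 0xba00; big→ ba 00

BA 00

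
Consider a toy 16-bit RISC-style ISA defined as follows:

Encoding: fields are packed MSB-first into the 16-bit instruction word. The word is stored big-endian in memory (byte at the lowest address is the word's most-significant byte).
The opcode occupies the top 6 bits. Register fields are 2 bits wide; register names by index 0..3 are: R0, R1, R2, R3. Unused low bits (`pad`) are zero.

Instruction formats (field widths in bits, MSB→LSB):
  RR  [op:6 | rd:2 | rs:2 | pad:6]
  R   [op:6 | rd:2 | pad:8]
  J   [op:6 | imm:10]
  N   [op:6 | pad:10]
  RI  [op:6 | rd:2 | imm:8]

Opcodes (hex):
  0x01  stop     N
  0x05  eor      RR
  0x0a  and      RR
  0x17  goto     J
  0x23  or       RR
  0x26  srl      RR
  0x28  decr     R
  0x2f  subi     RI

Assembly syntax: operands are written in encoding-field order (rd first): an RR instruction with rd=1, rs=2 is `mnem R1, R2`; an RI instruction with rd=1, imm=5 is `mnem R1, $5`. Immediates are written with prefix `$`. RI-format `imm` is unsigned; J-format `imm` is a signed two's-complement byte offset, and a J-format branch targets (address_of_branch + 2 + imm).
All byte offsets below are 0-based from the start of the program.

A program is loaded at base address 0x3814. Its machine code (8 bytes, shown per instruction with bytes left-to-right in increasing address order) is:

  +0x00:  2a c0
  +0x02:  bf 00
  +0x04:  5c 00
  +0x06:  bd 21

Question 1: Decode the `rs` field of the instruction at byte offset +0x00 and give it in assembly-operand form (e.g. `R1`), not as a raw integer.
off 0x00: read 2a c0 as big → 0x2ac0
  top 6b → 0xa → and [RR]
  rd: (w>>8)&0x3=0x2 → R2
  rs: (w>>6)&0x3=0x3 → R3

R3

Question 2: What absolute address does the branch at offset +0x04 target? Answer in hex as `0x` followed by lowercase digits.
0x381a

+0x04: 5c 00 ⇒ word 0x5c00 (big)
  op=0x5c00>>10=0x17 ⇒ goto (J)
  imm: (w>>0)&0x3ff=0x0 → $0
  target = base 0x3814 + off 0x04 + 2 + imm 0 = 0x381a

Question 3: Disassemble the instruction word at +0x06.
subi R1, $33

@+06  big-endian(bd 21) = 0xbd21
  op=0xbd21>>10=0x2f ⇒ subi (RI)
  rd: (w>>8)&0x3=0x1 → R1
  imm: (w>>0)&0xff=0x21 → $33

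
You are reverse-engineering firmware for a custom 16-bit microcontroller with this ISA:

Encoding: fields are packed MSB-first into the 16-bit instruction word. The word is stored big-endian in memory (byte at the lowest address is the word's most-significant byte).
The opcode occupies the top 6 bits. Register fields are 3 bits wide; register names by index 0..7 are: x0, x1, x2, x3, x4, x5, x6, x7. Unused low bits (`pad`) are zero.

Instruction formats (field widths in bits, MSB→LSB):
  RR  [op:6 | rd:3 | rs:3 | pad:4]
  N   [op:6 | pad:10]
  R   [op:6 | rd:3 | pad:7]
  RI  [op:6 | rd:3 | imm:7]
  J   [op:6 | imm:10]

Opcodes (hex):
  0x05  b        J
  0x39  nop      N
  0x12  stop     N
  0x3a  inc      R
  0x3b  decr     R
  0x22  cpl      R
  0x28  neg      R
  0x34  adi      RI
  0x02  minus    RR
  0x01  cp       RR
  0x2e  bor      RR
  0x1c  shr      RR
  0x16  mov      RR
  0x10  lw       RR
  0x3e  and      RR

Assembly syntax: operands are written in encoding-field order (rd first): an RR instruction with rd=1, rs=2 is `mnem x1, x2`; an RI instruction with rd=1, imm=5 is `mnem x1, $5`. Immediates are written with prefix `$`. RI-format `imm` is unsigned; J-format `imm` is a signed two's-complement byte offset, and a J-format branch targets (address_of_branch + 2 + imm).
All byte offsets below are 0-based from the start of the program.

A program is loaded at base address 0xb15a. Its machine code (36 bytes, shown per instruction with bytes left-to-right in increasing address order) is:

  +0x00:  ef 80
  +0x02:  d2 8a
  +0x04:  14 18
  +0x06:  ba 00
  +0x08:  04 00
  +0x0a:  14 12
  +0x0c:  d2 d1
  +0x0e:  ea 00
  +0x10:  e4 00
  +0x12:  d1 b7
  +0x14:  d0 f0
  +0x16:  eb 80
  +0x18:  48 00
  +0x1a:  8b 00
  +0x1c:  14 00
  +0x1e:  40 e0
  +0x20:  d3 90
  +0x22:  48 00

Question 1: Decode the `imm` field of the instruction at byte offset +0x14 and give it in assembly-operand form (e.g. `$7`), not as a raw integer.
$112

[14] d0 f0 → 0xd0f0
  op=0xd0f0>>10=0x34 ⇒ adi (RI)
  [9:7] rd=1 = x1
  [6:0] imm=112 = $112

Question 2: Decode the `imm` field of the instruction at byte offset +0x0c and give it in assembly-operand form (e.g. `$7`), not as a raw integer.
[0c] d2 d1 → 0xd2d1
  top 6b → 0x34 → adi [RI]
  [9:7] rd=5 = x5
  [6:0] imm=81 = $81

$81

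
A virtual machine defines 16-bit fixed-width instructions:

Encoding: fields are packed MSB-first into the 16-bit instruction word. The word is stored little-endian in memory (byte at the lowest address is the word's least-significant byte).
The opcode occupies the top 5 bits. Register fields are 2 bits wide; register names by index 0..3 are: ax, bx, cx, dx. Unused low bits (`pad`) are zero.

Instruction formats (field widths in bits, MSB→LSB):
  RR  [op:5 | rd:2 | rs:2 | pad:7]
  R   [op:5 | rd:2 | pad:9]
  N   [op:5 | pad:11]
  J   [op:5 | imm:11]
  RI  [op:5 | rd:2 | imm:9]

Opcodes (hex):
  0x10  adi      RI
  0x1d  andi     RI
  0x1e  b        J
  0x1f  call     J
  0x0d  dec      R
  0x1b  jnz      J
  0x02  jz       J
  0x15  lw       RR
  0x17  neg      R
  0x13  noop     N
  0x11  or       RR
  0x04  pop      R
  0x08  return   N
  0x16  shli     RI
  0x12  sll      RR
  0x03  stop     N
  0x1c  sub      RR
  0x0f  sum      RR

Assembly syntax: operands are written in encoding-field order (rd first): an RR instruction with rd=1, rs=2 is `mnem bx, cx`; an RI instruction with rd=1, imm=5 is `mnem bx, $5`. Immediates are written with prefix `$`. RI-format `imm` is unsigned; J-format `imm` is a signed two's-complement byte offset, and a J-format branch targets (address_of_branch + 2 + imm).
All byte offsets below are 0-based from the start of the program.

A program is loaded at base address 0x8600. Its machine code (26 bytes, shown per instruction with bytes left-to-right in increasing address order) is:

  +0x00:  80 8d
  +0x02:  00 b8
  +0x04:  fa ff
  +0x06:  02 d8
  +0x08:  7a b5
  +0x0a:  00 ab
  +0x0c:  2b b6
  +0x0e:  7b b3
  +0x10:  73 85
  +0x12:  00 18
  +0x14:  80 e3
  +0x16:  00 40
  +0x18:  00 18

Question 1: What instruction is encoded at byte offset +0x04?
@+04  little-endian(fa ff) = 0xfffa
  opcode bits[15:11]=0x1f: call/J
  imm: (w>>0)&0x7ff=0x7fa (s11→-6) → $-6

call $-6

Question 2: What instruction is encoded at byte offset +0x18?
stop

[18] 00 18 → 0x1800
  op=0x1800>>11=0x3 ⇒ stop (N)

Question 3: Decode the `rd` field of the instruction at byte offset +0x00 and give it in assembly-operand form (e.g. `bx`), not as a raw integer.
cx

+0x00: 80 8d ⇒ word 0x8d80 (little)
  op=0x8d80>>11=0x11 ⇒ or (RR)
  [10:9] rd=2 = cx
  [8:7] rs=3 = dx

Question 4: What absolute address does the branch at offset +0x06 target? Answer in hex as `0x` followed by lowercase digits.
+0x06: 02 d8 ⇒ word 0xd802 (little)
  op=0xd802>>11=0x1b ⇒ jnz (J)
  imm: (w>>0)&0x7ff=0x2 → $2
  target = base 0x8600 + off 0x06 + 2 + imm 2 = 0x860a

0x860a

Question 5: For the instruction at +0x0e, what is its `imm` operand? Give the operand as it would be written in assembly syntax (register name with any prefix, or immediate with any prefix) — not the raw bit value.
off 0x0e: read 7b b3 as little → 0xb37b
  top 5b → 0x16 → shli [RI]
  rd: (w>>9)&0x3=0x1 → bx
  imm: (w>>0)&0x1ff=0x17b → $379

$379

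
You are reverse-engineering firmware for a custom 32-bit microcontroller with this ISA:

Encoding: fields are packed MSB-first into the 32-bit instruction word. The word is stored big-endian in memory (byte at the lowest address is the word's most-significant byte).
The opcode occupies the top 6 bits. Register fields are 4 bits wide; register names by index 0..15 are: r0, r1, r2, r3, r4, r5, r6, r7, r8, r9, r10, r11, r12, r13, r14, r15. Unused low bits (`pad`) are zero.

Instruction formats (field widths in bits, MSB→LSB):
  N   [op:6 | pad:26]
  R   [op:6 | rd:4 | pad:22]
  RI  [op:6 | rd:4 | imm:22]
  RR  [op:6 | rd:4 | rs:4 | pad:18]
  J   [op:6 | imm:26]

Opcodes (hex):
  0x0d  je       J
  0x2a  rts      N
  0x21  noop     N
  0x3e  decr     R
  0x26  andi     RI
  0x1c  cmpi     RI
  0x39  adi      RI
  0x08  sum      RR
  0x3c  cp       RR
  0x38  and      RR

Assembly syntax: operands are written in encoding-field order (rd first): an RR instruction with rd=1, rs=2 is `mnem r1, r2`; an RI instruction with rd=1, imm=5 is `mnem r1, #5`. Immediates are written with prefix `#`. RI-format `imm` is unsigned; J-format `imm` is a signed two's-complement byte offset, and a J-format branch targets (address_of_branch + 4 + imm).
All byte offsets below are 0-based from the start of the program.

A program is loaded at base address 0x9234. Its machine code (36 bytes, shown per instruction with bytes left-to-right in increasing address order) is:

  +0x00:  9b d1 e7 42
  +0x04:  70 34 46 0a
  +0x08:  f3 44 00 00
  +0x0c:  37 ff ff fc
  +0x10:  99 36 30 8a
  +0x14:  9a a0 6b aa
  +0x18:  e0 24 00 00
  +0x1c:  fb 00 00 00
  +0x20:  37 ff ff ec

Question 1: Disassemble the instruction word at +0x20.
+0x20: 37 ff ff ec ⇒ word 0x37ffffec (big)
  opcode bits[31:26]=0xd: je/J
  imm@[25:0]=0x3ffffec (s26→-20) ⇒ #-20

je #-20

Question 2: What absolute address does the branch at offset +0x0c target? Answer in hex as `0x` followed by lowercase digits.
[0c] 37 ff ff fc → 0x37fffffc
  opcode bits[31:26]=0xd: je/J
  [25:0] imm=67108860 (s26→-4) = #-4
  target = base 0x9234 + off 0x0c + 4 + imm -4 = 0x9240

0x9240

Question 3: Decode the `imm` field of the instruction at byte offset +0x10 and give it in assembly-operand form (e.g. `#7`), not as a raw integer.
off 0x10: read 99 36 30 8a as big → 0x9936308a
  top 6b → 0x26 → andi [RI]
  rd@[25:22]=0x4 ⇒ r4
  imm@[21:0]=0x36308a ⇒ #3551370

#3551370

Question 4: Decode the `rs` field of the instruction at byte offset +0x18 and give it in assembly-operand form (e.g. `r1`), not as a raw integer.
[18] e0 24 00 00 → 0xe0240000
  top 6b → 0x38 → and [RR]
  [25:22] rd=0 = r0
  [21:18] rs=9 = r9

r9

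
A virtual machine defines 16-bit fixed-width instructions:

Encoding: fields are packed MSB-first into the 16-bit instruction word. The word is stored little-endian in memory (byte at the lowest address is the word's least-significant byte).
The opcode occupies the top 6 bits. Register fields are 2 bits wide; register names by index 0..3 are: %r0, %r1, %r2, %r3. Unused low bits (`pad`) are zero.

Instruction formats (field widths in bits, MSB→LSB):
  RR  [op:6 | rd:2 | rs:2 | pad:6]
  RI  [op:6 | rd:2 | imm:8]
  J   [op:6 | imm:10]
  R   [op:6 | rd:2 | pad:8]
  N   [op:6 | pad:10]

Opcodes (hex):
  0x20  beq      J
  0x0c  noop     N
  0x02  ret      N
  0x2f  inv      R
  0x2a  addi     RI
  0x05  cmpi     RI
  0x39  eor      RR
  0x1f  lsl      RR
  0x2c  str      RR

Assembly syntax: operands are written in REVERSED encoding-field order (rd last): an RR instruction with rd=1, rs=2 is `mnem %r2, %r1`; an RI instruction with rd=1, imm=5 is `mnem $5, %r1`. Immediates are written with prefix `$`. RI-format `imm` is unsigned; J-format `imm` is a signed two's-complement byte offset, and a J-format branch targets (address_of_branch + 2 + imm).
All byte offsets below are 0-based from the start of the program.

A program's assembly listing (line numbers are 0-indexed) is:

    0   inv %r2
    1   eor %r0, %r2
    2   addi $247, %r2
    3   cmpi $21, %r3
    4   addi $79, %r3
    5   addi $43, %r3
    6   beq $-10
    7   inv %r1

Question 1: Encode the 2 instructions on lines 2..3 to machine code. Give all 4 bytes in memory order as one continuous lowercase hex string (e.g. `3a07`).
line 2 (addi): pack op=0x2a:6|rd=2:2|imm=247:8 = 0xaaf7; little→ f7 aa
line 3 (cmpi): pack op=0x5:6|rd=3:2|imm=21:8 = 0x1715; little→ 15 17

f7aa1517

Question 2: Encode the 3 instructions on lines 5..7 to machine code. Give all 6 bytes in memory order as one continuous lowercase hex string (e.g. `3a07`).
2babf68300bd

L5: addi op=0x2a:6|rd=3:2|imm=43:8 ⇒ 0xab2b ⇒ little 2b ab
L6: beq op=0x20:6|imm=-10:10 ⇒ 0x83f6 ⇒ little f6 83
L7: inv op=0x2f:6|rd=1:2|pad=0:8 ⇒ 0xbd00 ⇒ little 00 bd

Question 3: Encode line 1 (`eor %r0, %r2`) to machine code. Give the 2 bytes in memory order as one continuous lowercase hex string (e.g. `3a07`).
L1: eor op=0x39:6|rd=2:2|rs=0:2|pad=0:6 ⇒ 0xe600 ⇒ little 00 e6

00e6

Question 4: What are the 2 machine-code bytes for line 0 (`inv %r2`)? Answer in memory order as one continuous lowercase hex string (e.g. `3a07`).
00be

0. inv fields op=0x2f:6|rd=2:2|pad=0:8 → word be00h → 00 be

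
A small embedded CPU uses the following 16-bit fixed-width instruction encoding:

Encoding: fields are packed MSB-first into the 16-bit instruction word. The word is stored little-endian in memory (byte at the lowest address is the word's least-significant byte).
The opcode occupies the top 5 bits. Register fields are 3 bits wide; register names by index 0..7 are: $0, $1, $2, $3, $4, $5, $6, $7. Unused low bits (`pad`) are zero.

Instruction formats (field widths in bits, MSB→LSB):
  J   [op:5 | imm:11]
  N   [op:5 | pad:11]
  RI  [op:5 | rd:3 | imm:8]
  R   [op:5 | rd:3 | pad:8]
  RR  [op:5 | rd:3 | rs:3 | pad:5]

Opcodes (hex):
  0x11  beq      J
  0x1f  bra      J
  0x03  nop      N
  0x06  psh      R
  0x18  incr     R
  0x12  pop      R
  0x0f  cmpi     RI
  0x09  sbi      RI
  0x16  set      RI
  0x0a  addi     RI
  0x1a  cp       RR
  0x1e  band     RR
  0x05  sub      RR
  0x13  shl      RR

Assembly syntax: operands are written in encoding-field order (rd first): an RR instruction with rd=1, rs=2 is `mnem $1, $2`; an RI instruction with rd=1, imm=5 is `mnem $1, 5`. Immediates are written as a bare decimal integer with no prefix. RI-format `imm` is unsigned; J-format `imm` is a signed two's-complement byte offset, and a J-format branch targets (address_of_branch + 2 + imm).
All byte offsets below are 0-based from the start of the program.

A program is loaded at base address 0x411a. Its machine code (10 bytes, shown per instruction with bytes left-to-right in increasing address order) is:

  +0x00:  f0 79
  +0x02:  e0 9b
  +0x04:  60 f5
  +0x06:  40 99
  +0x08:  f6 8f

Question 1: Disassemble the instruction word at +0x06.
shl $1, $2

+0x06: 40 99 ⇒ word 0x9940 (little)
  op=0x9940>>11=0x13 ⇒ shl (RR)
  [10:8] rd=1 = $1
  [7:5] rs=2 = $2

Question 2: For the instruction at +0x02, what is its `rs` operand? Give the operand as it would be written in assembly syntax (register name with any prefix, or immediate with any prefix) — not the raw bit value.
$7

off 0x02: read e0 9b as little → 0x9be0
  op=0x9be0>>11=0x13 ⇒ shl (RR)
  rd@[10:8]=0x3 ⇒ $3
  rs@[7:5]=0x7 ⇒ $7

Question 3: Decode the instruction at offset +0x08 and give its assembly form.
@+08  little-endian(f6 8f) = 0x8ff6
  top 5b → 0x11 → beq [J]
  imm: (w>>0)&0x7ff=0x7f6 (s11→-10) → -10

beq -10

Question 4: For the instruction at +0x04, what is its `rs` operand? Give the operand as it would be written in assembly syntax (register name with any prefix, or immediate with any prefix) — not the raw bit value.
$3

+0x04: 60 f5 ⇒ word 0xf560 (little)
  opcode bits[15:11]=0x1e: band/RR
  rd: (w>>8)&0x7=0x5 → $5
  rs: (w>>5)&0x7=0x3 → $3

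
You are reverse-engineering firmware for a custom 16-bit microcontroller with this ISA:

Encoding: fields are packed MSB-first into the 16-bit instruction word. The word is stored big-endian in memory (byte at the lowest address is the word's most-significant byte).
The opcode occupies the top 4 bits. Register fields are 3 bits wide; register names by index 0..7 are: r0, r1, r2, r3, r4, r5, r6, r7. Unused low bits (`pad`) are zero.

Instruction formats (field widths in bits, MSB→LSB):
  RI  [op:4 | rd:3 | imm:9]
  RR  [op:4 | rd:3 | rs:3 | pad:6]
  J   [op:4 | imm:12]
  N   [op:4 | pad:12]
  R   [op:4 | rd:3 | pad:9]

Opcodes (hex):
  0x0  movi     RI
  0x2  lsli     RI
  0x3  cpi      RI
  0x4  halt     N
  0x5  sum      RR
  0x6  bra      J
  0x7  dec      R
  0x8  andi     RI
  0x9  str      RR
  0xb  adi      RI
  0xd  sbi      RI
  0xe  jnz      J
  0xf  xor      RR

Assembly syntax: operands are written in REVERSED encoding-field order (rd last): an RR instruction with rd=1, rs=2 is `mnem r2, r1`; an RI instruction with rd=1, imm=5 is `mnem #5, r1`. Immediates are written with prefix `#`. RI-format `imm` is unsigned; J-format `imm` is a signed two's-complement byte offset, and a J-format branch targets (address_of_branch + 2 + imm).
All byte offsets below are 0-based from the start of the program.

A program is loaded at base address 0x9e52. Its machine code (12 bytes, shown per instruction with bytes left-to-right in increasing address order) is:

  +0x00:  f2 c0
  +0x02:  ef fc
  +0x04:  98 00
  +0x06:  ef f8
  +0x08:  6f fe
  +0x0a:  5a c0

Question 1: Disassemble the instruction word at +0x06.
jnz #-8

+0x06: ef f8 ⇒ word 0xeff8 (big)
  top 4b → 0xe → jnz [J]
  imm@[11:0]=0xff8 (s12→-8) ⇒ #-8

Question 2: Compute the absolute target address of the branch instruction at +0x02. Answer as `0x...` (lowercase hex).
0x9e52

+0x02: ef fc ⇒ word 0xeffc (big)
  opcode bits[15:12]=0xe: jnz/J
  [11:0] imm=4092 (s12→-4) = #-4
  target = base 0x9e52 + off 0x02 + 2 + imm -4 = 0x9e52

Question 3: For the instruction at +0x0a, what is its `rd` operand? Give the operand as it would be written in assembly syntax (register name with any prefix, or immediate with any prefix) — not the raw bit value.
r5

@+0a  big-endian(5a c0) = 0x5ac0
  op=0x5ac0>>12=0x5 ⇒ sum (RR)
  [11:9] rd=5 = r5
  [8:6] rs=3 = r3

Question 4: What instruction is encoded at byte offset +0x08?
bra #-2

@+08  big-endian(6f fe) = 0x6ffe
  opcode bits[15:12]=0x6: bra/J
  [11:0] imm=4094 (s12→-2) = #-2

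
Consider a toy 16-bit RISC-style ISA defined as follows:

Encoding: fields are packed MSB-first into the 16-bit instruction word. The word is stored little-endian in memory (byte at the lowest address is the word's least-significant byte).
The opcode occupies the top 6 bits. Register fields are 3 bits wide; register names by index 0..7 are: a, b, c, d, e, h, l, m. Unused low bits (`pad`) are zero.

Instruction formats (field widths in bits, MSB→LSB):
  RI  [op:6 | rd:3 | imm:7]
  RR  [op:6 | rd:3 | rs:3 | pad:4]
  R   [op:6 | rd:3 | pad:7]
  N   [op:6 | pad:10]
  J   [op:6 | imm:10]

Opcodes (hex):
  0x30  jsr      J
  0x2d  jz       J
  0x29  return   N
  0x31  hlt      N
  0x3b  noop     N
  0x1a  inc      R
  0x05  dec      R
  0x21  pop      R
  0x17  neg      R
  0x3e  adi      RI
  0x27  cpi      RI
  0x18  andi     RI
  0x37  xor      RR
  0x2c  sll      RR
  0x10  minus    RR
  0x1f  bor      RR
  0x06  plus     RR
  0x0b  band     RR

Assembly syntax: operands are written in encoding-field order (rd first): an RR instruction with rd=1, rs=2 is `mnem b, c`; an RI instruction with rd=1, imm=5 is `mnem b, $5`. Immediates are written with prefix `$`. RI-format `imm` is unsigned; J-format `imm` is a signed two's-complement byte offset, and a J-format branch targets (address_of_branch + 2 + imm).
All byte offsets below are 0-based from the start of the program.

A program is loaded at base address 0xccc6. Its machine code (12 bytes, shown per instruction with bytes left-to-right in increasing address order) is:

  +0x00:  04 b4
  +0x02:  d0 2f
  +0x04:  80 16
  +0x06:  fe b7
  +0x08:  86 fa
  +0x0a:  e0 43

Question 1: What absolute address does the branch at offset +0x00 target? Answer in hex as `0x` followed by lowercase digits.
0xcccc

[00] 04 b4 → 0xb404
  top 6b → 0x2d → jz [J]
  imm@[9:0]=0x4 ⇒ $4
  target = base 0xccc6 + off 0x00 + 2 + imm 4 = 0xcccc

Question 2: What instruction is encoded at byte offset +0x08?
+0x08: 86 fa ⇒ word 0xfa86 (little)
  opcode bits[15:10]=0x3e: adi/RI
  rd@[9:7]=0x5 ⇒ h
  imm@[6:0]=0x6 ⇒ $6

adi h, $6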